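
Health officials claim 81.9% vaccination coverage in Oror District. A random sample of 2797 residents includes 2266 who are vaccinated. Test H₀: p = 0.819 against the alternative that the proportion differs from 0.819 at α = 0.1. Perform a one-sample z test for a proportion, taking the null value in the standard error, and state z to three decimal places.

p̂ = 2266/2797 ≈ 0.810154.
Standard error under H₀: √(0.819×0.181/2797) = 0.007280.
z = (0.810154 − 0.819)/0.007280 = -0.008846/0.007280 = -1.215.
p-value = 2·P(Z > 1.215) ≈ 0.2243. With α = 0.1, fail to reject H₀.

z = -1.215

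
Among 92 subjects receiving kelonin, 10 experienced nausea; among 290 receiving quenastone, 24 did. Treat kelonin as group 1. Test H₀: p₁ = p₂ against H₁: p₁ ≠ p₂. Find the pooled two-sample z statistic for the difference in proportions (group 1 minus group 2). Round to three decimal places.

p̂₁ = 10/92 ≈ 0.10870, p̂₂ = 24/290 ≈ 0.08276.
Pooled p̂ = (10+24)/(92+290) = 34/382 = 0.08901.
SE = √(0.0810833 × 0.0143178) = 0.03407.
z = (0.10870 − 0.08276)/0.03407 = 0.02594/0.03407 = 0.761.
p-value = 2·P(Z > 0.761) ≈ 0.4465.

z = 0.761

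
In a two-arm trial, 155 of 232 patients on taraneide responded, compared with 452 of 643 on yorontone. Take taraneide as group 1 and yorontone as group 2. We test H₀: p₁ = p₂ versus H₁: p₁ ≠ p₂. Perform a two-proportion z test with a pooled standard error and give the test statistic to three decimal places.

z = -0.987

p̂₁ = 155/232 ≈ 0.66810, p̂₂ = 452/643 ≈ 0.70295.
Pooled p̂ = (155+452)/(232+643) = 607/875 = 0.69371.
SE = √(p̂(1−p̂)(1/n₁+1/n₂)) = √(0.69371·0.30629·0.00586555) = √(0.00124628) = 0.03530.
z = (0.66810 − 0.70295)/0.03530 = -0.03485/0.03530 = -0.987.
p-value = 2·P(Z > 0.987) ≈ 0.3235.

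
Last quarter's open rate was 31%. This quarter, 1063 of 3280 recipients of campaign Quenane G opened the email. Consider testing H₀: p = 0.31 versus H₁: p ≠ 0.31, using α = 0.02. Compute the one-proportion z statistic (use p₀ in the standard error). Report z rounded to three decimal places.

z = 1.744

p̂ = 1063/3280 ≈ 0.32409.
Under H₀, SE = √(0.31·0.69/3280) = √(6.52134e-05) = 0.00808.
z = (0.32409 − 0.31)/0.00808 = 0.01409/0.00808 = 1.744.
p-value = 2·P(Z > 1.744) ≈ 0.0811; since p > α = 0.02, fail to reject H₀.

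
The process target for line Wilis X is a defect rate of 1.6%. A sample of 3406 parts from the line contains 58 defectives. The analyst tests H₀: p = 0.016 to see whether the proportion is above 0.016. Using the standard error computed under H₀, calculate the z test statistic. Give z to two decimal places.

p̂ = 58/3406 = 0.0170.
SE = √(p₀(1−p₀)/n) = √(0.015744/3406) = 0.0021.
z = (0.0170 − 0.016)/0.0021 = 0.0010/0.0021 = 0.48.
p-value = P(Z > 0.479) ≈ 0.3161.

z = 0.48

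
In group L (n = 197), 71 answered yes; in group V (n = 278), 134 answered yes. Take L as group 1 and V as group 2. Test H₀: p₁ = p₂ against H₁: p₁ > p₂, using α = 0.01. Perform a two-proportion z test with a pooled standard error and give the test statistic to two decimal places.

p̂₁ = 71/197 = 0.3604, p̂₂ = 134/278 = 0.4820.
Pooled p̂ = (71+134)/(197+278) = 205/475 = 0.4316.
SE = √(p̂(1−p̂)(1/n₁+1/n₂)) = √(0.4316·0.5684·0.00867326) = √(0.00212771) = 0.0461.
z = (0.3604 − 0.4820)/0.0461 = -0.1216/0.0461 = -2.64.
p-value = P(Z > -2.636) ≈ 0.9958. With α = 0.01, fail to reject H₀.

z = -2.64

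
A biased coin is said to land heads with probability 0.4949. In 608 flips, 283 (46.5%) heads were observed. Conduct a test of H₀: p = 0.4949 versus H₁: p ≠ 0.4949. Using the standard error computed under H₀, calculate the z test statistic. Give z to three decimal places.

z = -1.452

p̂ = 283/608 ≈ 0.46546.
Standard error under H₀: √(0.4949×0.5051/608) = 0.02028.
z = (0.46546 − 0.4949)/0.02028 = -0.02944/0.02028 = -1.452.
Two-sided p-value ≈ 2·Φ(−1.452) = 0.1465.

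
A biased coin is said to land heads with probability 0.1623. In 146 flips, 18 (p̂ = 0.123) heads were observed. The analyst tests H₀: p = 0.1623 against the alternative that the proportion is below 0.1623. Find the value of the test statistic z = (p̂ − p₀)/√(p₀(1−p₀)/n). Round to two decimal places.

z = -1.28

p̂ = 18/146 = 0.1233.
SE = √(p₀(1−p₀)/n) = √(0.13596/146) = 0.0305.
z = (0.1233 − 0.1623)/0.0305 = -0.0390/0.0305 = -1.28.
p-value = P(Z < -1.278) ≈ 0.1006.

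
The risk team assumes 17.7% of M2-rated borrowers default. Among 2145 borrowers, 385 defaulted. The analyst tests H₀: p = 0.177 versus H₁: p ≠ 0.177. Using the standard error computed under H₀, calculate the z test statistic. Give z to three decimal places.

p̂ = 385/2145 = 0.17949.
SE = √(p₀(1−p₀)/n) = √(0.14567/2145) = 0.00824.
z = (0.17949 − 0.177)/0.00824 = 0.00249/0.00824 = 0.302.
Two-sided p-value ≈ 2·Φ(−0.302) = 0.7628.

z = 0.302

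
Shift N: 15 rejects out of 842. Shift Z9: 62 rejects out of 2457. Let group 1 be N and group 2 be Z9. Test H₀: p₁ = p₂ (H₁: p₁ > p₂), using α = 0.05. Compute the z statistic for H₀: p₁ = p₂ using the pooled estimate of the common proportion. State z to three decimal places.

z = -1.231

p̂₁ = 15/842 = 0.01781, p̂₂ = 62/2457 = 0.02523.
Pooled p̂ = (15+62)/(842+2457) = 77/3299 = 0.02334.
SE = √(p̂(1−p̂)(1/n₁+1/n₂)) = √(0.02334·0.97666·0.00159465) = √(3.6351e-05) = 0.00603.
z = (0.01781 − 0.02523)/0.00603 = -0.00742/0.00603 = -1.231.
p-value = P(Z > -1.231) ≈ 0.8908, so at α = 0.05 we fail to reject H₀.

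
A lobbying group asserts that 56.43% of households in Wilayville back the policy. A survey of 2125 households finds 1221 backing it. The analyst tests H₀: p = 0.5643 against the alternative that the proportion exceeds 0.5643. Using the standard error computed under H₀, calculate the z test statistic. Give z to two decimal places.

p̂ = 1221/2125 ≈ 0.57459.
SE = √(p₀(1−p₀)/n) = √(0.24587/2125) = 0.01076.
z = (0.57459 − 0.5643)/0.01076 = 0.01029/0.01076 = 0.96.
p-value = P(Z > 0.956) ≈ 0.1694.

z = 0.96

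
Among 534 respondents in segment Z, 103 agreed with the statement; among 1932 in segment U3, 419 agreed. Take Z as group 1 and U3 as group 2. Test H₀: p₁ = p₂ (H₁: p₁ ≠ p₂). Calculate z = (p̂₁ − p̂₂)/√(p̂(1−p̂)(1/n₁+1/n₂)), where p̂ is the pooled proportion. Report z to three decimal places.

z = -1.201

p̂₁ = 103/534 ≈ 0.19288, p̂₂ = 419/1932 ≈ 0.21687.
Pooled p̂ = (103+419)/(534+1932) = 522/2466 = 0.21168.
SE = √(0.166871 × 0.00239026) = 0.01997.
z = (0.19288 − 0.21687)/0.01997 = -0.02399/0.01997 = -1.201.
p-value = 2·P(Z > 1.201) ≈ 0.2297.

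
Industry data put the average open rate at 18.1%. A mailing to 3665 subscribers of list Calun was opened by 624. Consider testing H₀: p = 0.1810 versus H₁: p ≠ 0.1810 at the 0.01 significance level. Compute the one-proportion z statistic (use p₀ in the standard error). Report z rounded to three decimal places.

p̂ = 624/3665 = 0.17026.
Standard error under H₀: √(0.181×0.819/3665) = 0.00636.
z = (0.17026 − 0.181)/0.00636 = -0.01074/0.00636 = -1.689.
p-value = 2·P(Z > 1.689) ≈ 0.0912. With α = 0.01, fail to reject H₀.

z = -1.689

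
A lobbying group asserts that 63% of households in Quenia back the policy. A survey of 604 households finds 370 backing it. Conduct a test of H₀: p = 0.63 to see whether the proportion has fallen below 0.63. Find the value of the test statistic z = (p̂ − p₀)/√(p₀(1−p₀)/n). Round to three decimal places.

z = -0.887

p̂ = 370/604 = 0.61258.
SE = √(p₀(1−p₀)/n) = √(0.2331/604) = 0.01965.
z = (0.61258 − 0.63)/0.01965 = -0.01742/0.01965 = -0.887.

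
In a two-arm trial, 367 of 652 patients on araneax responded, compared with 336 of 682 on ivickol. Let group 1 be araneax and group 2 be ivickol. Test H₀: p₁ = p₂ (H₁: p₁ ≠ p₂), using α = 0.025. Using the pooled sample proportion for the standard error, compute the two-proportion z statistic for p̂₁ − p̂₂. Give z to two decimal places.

p̂₁ = 367/652 ≈ 0.5629, p̂₂ = 336/682 ≈ 0.4927.
Pooled p̂ = (367+336)/(652+682) = 703/1334 = 0.5270.
SE = √(0.249272 × 0.00300002) = 0.0273.
z = (0.5629 − 0.4927)/0.0273 = 0.0702/0.0273 = 2.57.
p-value = 2·P(Z > 2.568) ≈ 0.0102. With α = 0.025, reject H₀.

z = 2.57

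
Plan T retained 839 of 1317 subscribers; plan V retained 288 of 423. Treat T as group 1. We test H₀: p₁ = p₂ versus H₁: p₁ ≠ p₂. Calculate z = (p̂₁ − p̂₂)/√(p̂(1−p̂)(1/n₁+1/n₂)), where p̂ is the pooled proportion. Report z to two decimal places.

p̂₁ = 839/1317 ≈ 0.6371, p̂₂ = 288/423 ≈ 0.6809.
Pooled p̂ = (839+288)/(1317+423) = 1127/1740 = 0.6477.
SE = √(p̂(1−p̂)(1/n₁+1/n₂)) = √(0.6477·0.3523·0.00312337) = √(0.000712704) = 0.0267.
z = (0.6371 − 0.6809)/0.0267 = -0.0438/0.0267 = -1.64.
Two-sided p-value ≈ 2·Φ(−1.641) = 0.1009.

z = -1.64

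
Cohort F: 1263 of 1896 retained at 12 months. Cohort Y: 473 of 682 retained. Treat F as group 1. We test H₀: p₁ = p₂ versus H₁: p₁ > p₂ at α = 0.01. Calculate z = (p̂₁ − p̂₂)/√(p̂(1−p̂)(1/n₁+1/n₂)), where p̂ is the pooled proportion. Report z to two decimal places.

p̂₁ = 1263/1896 ≈ 0.6661, p̂₂ = 473/682 ≈ 0.6935.
Pooled p̂ = (1263+473)/(1896+682) = 1736/2578 = 0.6734.
SE = √(p̂(1−p̂)(1/n₁+1/n₂)) = √(0.6734·0.3266·0.0019937) = √(0.000438486) = 0.0209.
z = (0.6661 − 0.6935)/0.0209 = -0.0274/0.0209 = -1.31.
p-value = P(Z > -1.309) ≈ 0.9047; since p > α = 0.01, fail to reject H₀.

z = -1.31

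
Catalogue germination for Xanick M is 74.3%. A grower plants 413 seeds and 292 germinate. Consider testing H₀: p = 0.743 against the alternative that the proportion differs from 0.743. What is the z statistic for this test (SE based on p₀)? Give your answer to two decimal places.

z = -1.67

p̂ = 292/413 ≈ 0.7070.
SE = √(p₀(1−p₀)/n) = √(0.19095/413) = 0.0215.
z = (0.7070 − 0.743)/0.0215 = -0.0360/0.0215 = -1.67.
Two-sided p-value ≈ 2·Φ(−1.673) = 0.0943.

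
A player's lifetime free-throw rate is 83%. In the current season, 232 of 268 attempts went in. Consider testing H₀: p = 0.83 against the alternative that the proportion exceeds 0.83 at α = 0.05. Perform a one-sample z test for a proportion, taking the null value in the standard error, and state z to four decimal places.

z = 1.5546

p̂ = 232/268 = 0.8656716.
Standard error under H₀: √(0.83×0.17/268) = 0.0229454.
z = (0.8656716 − 0.83)/0.0229454 = 0.0356716/0.0229454 = 1.5546.
p-value = P(Z > 1.555) ≈ 0.0600; since p > α = 0.05, fail to reject H₀.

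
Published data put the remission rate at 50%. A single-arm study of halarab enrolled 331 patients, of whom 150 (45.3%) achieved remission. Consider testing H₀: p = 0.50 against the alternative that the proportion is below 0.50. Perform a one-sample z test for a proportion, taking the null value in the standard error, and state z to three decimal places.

p̂ = 150/331 = 0.45317.
SE = √(p₀(1−p₀)/n) = √(0.25/331) = 0.02748.
z = (0.45317 − 0.5)/0.02748 = -0.04683/0.02748 = -1.704.

z = -1.704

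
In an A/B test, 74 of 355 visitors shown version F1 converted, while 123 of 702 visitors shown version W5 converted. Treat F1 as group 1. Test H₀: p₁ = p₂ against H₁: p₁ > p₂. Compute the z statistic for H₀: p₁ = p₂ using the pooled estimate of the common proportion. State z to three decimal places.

p̂₁ = 74/355 = 0.20845, p̂₂ = 123/702 = 0.17521.
Pooled p̂ = (74+123)/(355+702) = 197/1057 = 0.18638.
SE = √(0.15164 × 0.0042414) = 0.02536.
z = (0.20845 − 0.17521)/0.02536 = 0.03324/0.02536 = 1.311.
p-value = P(Z > 1.311) ≈ 0.0950.

z = 1.311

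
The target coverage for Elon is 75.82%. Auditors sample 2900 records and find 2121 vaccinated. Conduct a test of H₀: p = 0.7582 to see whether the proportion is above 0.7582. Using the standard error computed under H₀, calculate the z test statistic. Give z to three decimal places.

p̂ = 2121/2900 ≈ 0.731379.
Standard error under H₀: √(0.7582×0.2418/2900) = 0.007951.
z = (0.731379 − 0.7582)/0.007951 = -0.026821/0.007951 = -3.373.
p-value = P(Z > -3.373) ≈ 0.9996.

z = -3.373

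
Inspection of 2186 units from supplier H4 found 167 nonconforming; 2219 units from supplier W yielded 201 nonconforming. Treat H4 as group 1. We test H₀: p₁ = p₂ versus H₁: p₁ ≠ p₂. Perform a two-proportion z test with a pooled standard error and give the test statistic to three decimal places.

z = -1.701

p̂₁ = 167/2186 ≈ 0.076395, p̂₂ = 201/2219 ≈ 0.090581.
Pooled p̂ = (167+201)/(2186+2219) = 368/4405 = 0.083541.
SE = √(0.0765623 × 0.00090811) = 0.008338.
z = (0.076395 − 0.090581)/0.008338 = -0.014186/0.008338 = -1.701.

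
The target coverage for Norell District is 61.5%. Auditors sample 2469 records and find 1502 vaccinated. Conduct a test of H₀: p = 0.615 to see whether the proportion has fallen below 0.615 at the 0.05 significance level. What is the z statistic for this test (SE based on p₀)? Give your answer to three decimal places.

z = -0.680

p̂ = 1502/2469 ≈ 0.60834.
Standard error under H₀: √(0.615×0.385/2469) = 0.00979.
z = (0.60834 − 0.615)/0.00979 = -0.00666/0.00979 = -0.680.
p-value = P(Z < -0.680) ≈ 0.2483; since p > α = 0.05, fail to reject H₀.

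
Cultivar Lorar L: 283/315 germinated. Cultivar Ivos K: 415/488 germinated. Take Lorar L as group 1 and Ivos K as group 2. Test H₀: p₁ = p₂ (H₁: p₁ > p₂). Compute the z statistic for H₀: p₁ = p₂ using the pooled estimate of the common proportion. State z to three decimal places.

z = 1.970

p̂₁ = 283/315 = 0.89841, p̂₂ = 415/488 = 0.85041.
Pooled p̂ = (283+415)/(315+488) = 698/803 = 0.86924.
SE = √(0.113662 × 0.00522378) = 0.02437.
z = (0.89841 − 0.85041)/0.02437 = 0.04800/0.02437 = 1.970.
p-value = P(Z > 1.970) ≈ 0.0244.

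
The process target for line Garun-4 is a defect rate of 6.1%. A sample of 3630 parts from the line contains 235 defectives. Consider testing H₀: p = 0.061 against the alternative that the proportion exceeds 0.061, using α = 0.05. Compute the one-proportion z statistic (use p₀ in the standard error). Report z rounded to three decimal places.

p̂ = 235/3630 = 0.064738.
Standard error under H₀: √(0.061×0.939/3630) = 0.003972.
z = (0.064738 − 0.061)/0.003972 = 0.003738/0.003972 = 0.941.
p-value = P(Z > 0.941) ≈ 0.1733, so at α = 0.05 we fail to reject H₀.

z = 0.941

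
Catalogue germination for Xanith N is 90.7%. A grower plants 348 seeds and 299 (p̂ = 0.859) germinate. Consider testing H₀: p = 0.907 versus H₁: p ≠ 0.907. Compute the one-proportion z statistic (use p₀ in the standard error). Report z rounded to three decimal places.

z = -3.071

p̂ = 299/348 = 0.859195.
Standard error under H₀: √(0.907×0.093/348) = 0.015569.
z = (0.859195 − 0.907)/0.015569 = -0.047805/0.015569 = -3.071.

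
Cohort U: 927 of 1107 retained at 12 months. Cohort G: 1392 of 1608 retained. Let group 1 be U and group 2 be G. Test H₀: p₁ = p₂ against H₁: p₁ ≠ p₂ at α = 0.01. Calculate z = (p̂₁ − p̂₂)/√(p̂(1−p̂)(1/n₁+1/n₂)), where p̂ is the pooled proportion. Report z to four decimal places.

z = -2.0511

p̂₁ = 927/1107 ≈ 0.837398, p̂₂ = 1392/1608 ≈ 0.865672.
Pooled p̂ = (927+1392)/(1107+1608) = 2319/2715 = 0.854144.
SE = √(p̂(1−p̂)(1/n₁+1/n₂)) = √(0.854144·0.145856·0.00152523) = √(0.000190017) = 0.013785.
z = (0.837398 − 0.865672)/0.013785 = -0.028274/0.013785 = -2.0511.
Two-sided p-value ≈ 2·Φ(−2.051) = 0.0403; since p > α = 0.01, fail to reject H₀.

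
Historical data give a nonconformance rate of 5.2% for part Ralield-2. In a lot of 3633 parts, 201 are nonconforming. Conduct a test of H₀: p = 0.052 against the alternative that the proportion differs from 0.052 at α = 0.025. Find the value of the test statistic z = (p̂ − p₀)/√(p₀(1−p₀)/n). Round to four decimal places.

p̂ = 201/3633 = 0.0553262.
Standard error under H₀: √(0.052×0.948/3633) = 0.0036836.
z = (0.0553262 − 0.052)/0.0036836 = 0.0033262/0.0036836 = 0.9030.
Two-sided p-value ≈ 2·Φ(−0.903) = 0.3665, so at α = 0.025 we fail to reject H₀.

z = 0.9030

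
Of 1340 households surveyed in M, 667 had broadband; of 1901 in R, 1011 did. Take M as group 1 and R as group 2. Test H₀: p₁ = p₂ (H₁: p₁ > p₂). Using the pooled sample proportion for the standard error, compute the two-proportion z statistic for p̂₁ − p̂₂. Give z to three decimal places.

p̂₁ = 667/1340 = 0.497761, p̂₂ = 1011/1901 = 0.531825.
Pooled p̂ = (667+1011)/(1340+1901) = 1678/3241 = 0.517741.
SE = √(0.249685 × 0.00127231) = 0.017823.
z = (0.497761 − 0.531825)/0.017823 = -0.034064/0.017823 = -1.911.
p-value = P(Z > -1.911) ≈ 0.9720.

z = -1.911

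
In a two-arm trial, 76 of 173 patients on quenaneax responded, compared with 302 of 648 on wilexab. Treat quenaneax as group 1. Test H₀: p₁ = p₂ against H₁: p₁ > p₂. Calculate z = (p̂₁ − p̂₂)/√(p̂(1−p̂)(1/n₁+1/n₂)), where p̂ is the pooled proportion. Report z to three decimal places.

p̂₁ = 76/173 ≈ 0.43931, p̂₂ = 302/648 ≈ 0.46605.
Pooled p̂ = (76+302)/(173+648) = 378/821 = 0.46041.
SE = √(0.248433 × 0.00732356) = 0.04265.
z = (0.43931 − 0.46605)/0.04265 = -0.02674/0.04265 = -0.627.
p-value = P(Z > -0.627) ≈ 0.7347.

z = -0.627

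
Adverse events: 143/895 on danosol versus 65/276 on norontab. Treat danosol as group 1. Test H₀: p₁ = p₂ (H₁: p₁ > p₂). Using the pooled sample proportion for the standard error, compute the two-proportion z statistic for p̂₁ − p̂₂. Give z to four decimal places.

z = -2.8779

p̂₁ = 143/895 = 0.1597765, p̂₂ = 65/276 = 0.2355072.
Pooled p̂ = (143+65)/(895+276) = 208/1171 = 0.1776260.
SE = √(0.146075 × 0.00474051) = 0.0263148.
z = (0.1597765 − 0.2355072)/0.0263148 = -0.0757307/0.0263148 = -2.8779.
p-value = P(Z > -2.878) ≈ 0.9980.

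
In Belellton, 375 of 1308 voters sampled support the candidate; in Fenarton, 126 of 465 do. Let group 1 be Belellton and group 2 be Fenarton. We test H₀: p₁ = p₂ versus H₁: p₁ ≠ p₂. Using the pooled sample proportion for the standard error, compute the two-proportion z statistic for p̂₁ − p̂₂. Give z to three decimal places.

p̂₁ = 375/1308 ≈ 0.28670, p̂₂ = 126/465 ≈ 0.27097.
Pooled p̂ = (375+126)/(1308+465) = 501/1773 = 0.28257.
SE = √(p̂(1−p̂)(1/n₁+1/n₂)) = √(0.28257·0.71743·0.00291506) = √(0.000590956) = 0.02431.
z = (0.28670 − 0.27097)/0.02431 = 0.01573/0.02431 = 0.647.

z = 0.647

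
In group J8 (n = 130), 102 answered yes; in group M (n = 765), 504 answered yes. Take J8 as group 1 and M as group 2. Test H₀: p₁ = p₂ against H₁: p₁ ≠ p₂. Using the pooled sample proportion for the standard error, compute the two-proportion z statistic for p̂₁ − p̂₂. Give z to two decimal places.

p̂₁ = 102/130 = 0.78462, p̂₂ = 504/765 = 0.65882.
Pooled p̂ = (102+504)/(130+765) = 606/895 = 0.67709.
SE = √(p̂(1−p̂)(1/n₁+1/n₂)) = √(0.67709·0.32291·0.0089995) = √(0.00196763) = 0.04436.
z = (0.78462 − 0.65882)/0.04436 = 0.12580/0.04436 = 2.84.

z = 2.84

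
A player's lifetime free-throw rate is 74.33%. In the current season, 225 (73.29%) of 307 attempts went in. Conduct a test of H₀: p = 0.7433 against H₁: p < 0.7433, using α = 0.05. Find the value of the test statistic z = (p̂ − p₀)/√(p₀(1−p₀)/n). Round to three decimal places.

z = -0.417

p̂ = 225/307 ≈ 0.73290.
Under H₀, SE = √(0.7433·0.2567/307) = √(0.000621515) = 0.02493.
z = (0.73290 − 0.7433)/0.02493 = -0.01040/0.02493 = -0.417.
p-value = P(Z < -0.417) ≈ 0.3383, so at α = 0.05 we fail to reject H₀.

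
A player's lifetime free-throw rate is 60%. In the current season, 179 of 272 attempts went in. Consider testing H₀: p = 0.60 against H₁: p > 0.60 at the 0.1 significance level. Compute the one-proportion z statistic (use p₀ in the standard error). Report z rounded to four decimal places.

z = 1.9555

p̂ = 179/272 = 0.6580882.
SE = √(p₀(1−p₀)/n) = √(0.24/272) = 0.0297044.
z = (0.6580882 − 0.6)/0.0297044 = 0.0580882/0.0297044 = 1.9555.
p-value = P(Z > 1.956) ≈ 0.0253. With α = 0.1, reject H₀.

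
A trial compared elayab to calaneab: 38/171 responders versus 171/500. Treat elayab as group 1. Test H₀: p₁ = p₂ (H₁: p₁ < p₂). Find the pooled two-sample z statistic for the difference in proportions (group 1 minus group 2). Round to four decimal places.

z = -2.9196

p̂₁ = 38/171 = 0.222222, p̂₂ = 171/500 = 0.342000.
Pooled p̂ = (38+171)/(171+500) = 209/671 = 0.311475.
SE = √(0.214458 × 0.00784795) = 0.041025.
z = (0.222222 − 0.342000)/0.041025 = -0.119778/0.041025 = -2.9196.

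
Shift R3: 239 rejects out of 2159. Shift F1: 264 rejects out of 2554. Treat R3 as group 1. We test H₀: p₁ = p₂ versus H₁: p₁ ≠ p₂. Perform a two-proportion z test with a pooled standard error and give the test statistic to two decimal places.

p̂₁ = 239/2159 = 0.1107, p̂₂ = 264/2554 = 0.1034.
Pooled p̂ = (239+264)/(2159+2554) = 503/4713 = 0.1067.
SE = √(p̂(1−p̂)(1/n₁+1/n₂)) = √(0.1067·0.8933·0.00085472) = √(8.14853e-05) = 0.0090.
z = (0.1107 − 0.1034)/0.0090 = 0.0073/0.0090 = 0.81.
p-value = 2·P(Z > 0.812) ≈ 0.4166.

z = 0.81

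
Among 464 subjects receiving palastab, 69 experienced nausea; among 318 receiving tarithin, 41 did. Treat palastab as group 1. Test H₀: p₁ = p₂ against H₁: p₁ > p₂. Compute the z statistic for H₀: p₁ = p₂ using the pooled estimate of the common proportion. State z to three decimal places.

z = 0.781

p̂₁ = 69/464 = 0.148707, p̂₂ = 41/318 = 0.128931.
Pooled p̂ = (69+41)/(464+318) = 110/782 = 0.140665.
SE = √(p̂(1−p̂)(1/n₁+1/n₂)) = √(0.140665·0.859335·0.00529983) = √(0.000640634) = 0.025311.
z = (0.148707 − 0.128931)/0.025311 = 0.019776/0.025311 = 0.781.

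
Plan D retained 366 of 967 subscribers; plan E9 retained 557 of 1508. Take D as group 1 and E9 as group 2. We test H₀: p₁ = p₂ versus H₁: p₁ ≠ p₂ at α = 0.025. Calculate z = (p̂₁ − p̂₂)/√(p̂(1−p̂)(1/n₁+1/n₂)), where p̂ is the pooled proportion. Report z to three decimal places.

p̂₁ = 366/967 = 0.37849, p̂₂ = 557/1508 = 0.36936.
Pooled p̂ = (366+557)/(967+1508) = 923/2475 = 0.37293.
SE = √(p̂(1−p̂)(1/n₁+1/n₂)) = √(0.37293·0.62707·0.00169726) = √(0.000396908) = 0.01992.
z = (0.37849 − 0.36936)/0.01992 = 0.00913/0.01992 = 0.458.
Two-sided p-value ≈ 2·Φ(−0.458) = 0.6469, so at α = 0.025 we fail to reject H₀.

z = 0.458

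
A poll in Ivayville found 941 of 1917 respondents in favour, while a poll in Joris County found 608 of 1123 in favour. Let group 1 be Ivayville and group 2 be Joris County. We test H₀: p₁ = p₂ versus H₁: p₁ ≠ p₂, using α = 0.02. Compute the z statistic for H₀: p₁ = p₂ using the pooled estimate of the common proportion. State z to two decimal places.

z = -2.69

p̂₁ = 941/1917 ≈ 0.4909, p̂₂ = 608/1123 ≈ 0.5414.
Pooled p̂ = (941+608)/(1917+1123) = 1549/3040 = 0.5095.
SE = √(0.249909 × 0.00141212) = 0.0188.
z = (0.4909 − 0.5414)/0.0188 = -0.0505/0.0188 = -2.69.
p-value = 2·P(Z > 2.690) ≈ 0.0071. With α = 0.02, reject H₀.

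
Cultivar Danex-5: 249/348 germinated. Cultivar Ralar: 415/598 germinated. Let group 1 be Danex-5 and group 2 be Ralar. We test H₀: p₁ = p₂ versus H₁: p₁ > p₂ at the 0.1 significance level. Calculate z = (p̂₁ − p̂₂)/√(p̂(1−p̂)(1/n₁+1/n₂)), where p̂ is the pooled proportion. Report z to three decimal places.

z = 0.698

p̂₁ = 249/348 ≈ 0.71552, p̂₂ = 415/598 ≈ 0.69398.
Pooled p̂ = (249+415)/(348+598) = 664/946 = 0.70190.
SE = √(p̂(1−p̂)(1/n₁+1/n₂)) = √(0.70190·0.29810·0.0045458) = √(0.000951143) = 0.03084.
z = (0.71552 − 0.69398)/0.03084 = 0.02154/0.03084 = 0.698.
p-value = P(Z > 0.698) ≈ 0.2425; since p > α = 0.1, fail to reject H₀.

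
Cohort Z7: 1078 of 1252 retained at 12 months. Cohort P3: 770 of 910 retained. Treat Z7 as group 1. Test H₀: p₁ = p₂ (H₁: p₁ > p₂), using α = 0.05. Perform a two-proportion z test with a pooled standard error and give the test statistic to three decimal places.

z = 0.969

p̂₁ = 1078/1252 ≈ 0.86102, p̂₂ = 770/910 ≈ 0.84615.
Pooled p̂ = (1078+770)/(1252+910) = 1848/2162 = 0.85476.
SE = √(0.124142 × 0.00189762) = 0.01535.
z = (0.86102 − 0.84615)/0.01535 = 0.01487/0.01535 = 0.969.
p-value = P(Z > 0.969) ≈ 0.1663. With α = 0.05, fail to reject H₀.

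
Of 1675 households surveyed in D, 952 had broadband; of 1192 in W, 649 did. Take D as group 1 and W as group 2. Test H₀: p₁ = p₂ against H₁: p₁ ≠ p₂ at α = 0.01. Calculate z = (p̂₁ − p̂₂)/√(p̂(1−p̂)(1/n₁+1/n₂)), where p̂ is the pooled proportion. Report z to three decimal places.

z = 1.270

p̂₁ = 952/1675 ≈ 0.56836, p̂₂ = 649/1192 ≈ 0.54446.
Pooled p̂ = (952+649)/(1675+1192) = 1601/2867 = 0.55842.
SE = √(0.246587 × 0.00143594) = 0.01882.
z = (0.56836 − 0.54446)/0.01882 = 0.02390/0.01882 = 1.270.
Two-sided p-value ≈ 2·Φ(−1.270) = 0.2041. With α = 0.01, fail to reject H₀.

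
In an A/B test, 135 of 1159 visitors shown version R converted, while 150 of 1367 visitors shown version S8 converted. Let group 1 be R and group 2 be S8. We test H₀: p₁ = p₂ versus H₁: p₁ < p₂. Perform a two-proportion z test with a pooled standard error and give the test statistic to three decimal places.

p̂₁ = 135/1159 = 0.11648, p̂₂ = 150/1367 = 0.10973.
Pooled p̂ = (135+150)/(1159+1367) = 285/2526 = 0.11283.
SE = √(p̂(1−p̂)(1/n₁+1/n₂)) = √(0.11283·0.88717·0.00159434) = √(0.000159588) = 0.01263.
z = (0.11648 − 0.10973)/0.01263 = 0.00675/0.01263 = 0.534.

z = 0.534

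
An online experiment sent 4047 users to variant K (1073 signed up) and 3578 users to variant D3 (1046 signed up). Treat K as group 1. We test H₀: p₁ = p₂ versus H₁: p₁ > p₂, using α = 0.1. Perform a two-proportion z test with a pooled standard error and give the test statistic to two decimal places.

z = -2.65

p̂₁ = 1073/4047 = 0.26513, p̂₂ = 1046/3578 = 0.29234.
Pooled p̂ = (1073+1046)/(4047+3578) = 2119/7625 = 0.27790.
SE = √(p̂(1−p̂)(1/n₁+1/n₂)) = √(0.27790·0.72210·0.000526582) = √(0.000105671) = 0.01028.
z = (0.26513 − 0.29234)/0.01028 = -0.02721/0.01028 = -2.65.
p-value = P(Z > -2.647) ≈ 0.9959, so at α = 0.1 we fail to reject H₀.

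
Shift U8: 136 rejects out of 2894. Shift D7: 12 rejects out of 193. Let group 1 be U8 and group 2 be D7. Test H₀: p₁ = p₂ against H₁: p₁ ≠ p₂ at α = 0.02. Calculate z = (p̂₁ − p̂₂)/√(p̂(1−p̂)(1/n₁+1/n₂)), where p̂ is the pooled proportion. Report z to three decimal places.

z = -0.956

p̂₁ = 136/2894 = 0.046994, p̂₂ = 12/193 = 0.062176.
Pooled p̂ = (136+12)/(2894+193) = 148/3087 = 0.047943.
SE = √(p̂(1−p̂)(1/n₁+1/n₂)) = √(0.047943·0.952057·0.00552689) = √(0.000252272) = 0.015883.
z = (0.046994 − 0.062176)/0.015883 = -0.015182/0.015883 = -0.956.
Two-sided p-value ≈ 2·Φ(−0.956) = 0.3391, so at α = 0.02 we fail to reject H₀.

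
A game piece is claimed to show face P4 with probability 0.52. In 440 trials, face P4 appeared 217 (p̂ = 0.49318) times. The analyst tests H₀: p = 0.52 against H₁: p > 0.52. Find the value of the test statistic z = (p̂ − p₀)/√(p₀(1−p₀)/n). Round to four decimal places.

p̂ = 217/440 ≈ 0.493182.
Standard error under H₀: √(0.52×0.48/440) = 0.023817.
z = (0.493182 − 0.52)/0.023817 = -0.026818/0.023817 = -1.1260.
p-value = P(Z > -1.126) ≈ 0.8699.

z = -1.1260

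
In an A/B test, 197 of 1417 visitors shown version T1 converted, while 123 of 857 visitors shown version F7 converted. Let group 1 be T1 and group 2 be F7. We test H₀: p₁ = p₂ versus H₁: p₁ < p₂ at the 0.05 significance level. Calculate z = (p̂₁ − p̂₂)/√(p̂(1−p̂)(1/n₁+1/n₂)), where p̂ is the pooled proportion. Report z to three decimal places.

p̂₁ = 197/1417 = 0.139026, p̂₂ = 123/857 = 0.143524.
Pooled p̂ = (197+123)/(1417+857) = 320/2274 = 0.140721.
SE = √(0.120919 × 0.00187258) = 0.015048.
z = (0.139026 − 0.143524)/0.015048 = -0.004498/0.015048 = -0.299.
p-value = P(Z < -0.299) ≈ 0.3825, so at α = 0.05 we fail to reject H₀.

z = -0.299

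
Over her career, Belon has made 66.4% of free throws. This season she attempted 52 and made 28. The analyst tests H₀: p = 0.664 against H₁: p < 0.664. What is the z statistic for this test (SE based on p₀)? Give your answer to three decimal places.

p̂ = 28/52 = 0.53846.
Under H₀, SE = √(0.664·0.336/52) = √(0.00429046) = 0.06550.
z = (0.53846 − 0.664)/0.06550 = -0.12554/0.06550 = -1.917.

z = -1.917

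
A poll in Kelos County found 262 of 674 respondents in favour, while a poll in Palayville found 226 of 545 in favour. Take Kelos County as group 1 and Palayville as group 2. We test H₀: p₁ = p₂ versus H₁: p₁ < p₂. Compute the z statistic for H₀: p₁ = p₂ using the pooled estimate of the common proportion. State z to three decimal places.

z = -0.920

p̂₁ = 262/674 ≈ 0.38872, p̂₂ = 226/545 ≈ 0.41468.
Pooled p̂ = (262+226)/(674+545) = 488/1219 = 0.40033.
SE = √(0.240066 × 0.00331854) = 0.02823.
z = (0.38872 − 0.41468)/0.02823 = -0.02596/0.02823 = -0.920.
p-value = P(Z < -0.920) ≈ 0.1789.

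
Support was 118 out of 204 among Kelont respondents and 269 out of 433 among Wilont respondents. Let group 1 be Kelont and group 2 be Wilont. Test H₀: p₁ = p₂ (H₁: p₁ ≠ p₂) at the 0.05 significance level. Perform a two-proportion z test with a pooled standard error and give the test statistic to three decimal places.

p̂₁ = 118/204 ≈ 0.57843, p̂₂ = 269/433 ≈ 0.62125.
Pooled p̂ = (118+269)/(204+433) = 387/637 = 0.60754.
SE = √(0.238436 × 0.00721143) = 0.04147.
z = (0.57843 − 0.62125)/0.04147 = -0.04282/0.04147 = -1.033.
Two-sided p-value ≈ 2·Φ(−1.033) = 0.3018, so at α = 0.05 we fail to reject H₀.

z = -1.033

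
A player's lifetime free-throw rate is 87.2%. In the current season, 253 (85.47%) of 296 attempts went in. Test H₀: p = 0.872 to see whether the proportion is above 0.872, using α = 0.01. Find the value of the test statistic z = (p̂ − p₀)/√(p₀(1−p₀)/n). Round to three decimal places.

p̂ = 253/296 = 0.85473.
Standard error under H₀: √(0.872×0.128/296) = 0.01942.
z = (0.85473 − 0.872)/0.01942 = -0.01727/0.01942 = -0.889.
p-value = P(Z > -0.889) ≈ 0.8131; since p > α = 0.01, fail to reject H₀.

z = -0.889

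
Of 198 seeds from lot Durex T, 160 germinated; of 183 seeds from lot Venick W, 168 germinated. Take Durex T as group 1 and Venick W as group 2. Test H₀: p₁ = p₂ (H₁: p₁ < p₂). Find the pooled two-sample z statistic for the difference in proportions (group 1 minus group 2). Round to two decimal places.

p̂₁ = 160/198 = 0.8081, p̂₂ = 168/183 = 0.9180.
Pooled p̂ = (160+168)/(198+183) = 328/381 = 0.8609.
SE = √(0.119757 × 0.010515) = 0.0355.
z = (0.8081 − 0.9180)/0.0355 = -0.1099/0.0355 = -3.10.
p-value = P(Z < -3.098) ≈ 0.0010.

z = -3.10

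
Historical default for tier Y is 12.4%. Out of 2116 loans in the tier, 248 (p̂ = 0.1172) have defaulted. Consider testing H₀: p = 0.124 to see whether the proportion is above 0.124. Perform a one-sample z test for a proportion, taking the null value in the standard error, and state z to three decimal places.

z = -0.949

p̂ = 248/2116 ≈ 0.117202.
SE = √(p₀(1−p₀)/n) = √(0.10862/2116) = 0.007165.
z = (0.117202 − 0.124)/0.007165 = -0.006798/0.007165 = -0.949.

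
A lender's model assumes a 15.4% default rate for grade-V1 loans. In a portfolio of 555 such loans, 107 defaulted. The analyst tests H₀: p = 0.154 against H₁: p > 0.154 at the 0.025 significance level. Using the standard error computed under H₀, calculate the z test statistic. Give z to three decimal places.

z = 2.532

p̂ = 107/555 = 0.19279.
Standard error under H₀: √(0.154×0.846/555) = 0.01532.
z = (0.19279 − 0.154)/0.01532 = 0.03879/0.01532 = 2.532.
p-value = P(Z > 2.532) ≈ 0.0057. With α = 0.025, reject H₀.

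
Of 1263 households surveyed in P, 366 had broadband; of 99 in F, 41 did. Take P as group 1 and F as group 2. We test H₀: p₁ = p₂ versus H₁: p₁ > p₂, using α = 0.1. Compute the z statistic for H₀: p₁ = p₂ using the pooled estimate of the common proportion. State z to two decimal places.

p̂₁ = 366/1263 ≈ 0.2898, p̂₂ = 41/99 ≈ 0.4141.
Pooled p̂ = (366+41)/(1263+99) = 407/1362 = 0.2988.
SE = √(0.209529 × 0.0108928) = 0.0478.
z = (0.2898 − 0.4141)/0.0478 = -0.1243/0.0478 = -2.60.
p-value = P(Z > -2.603) ≈ 0.9954; since p > α = 0.1, fail to reject H₀.

z = -2.60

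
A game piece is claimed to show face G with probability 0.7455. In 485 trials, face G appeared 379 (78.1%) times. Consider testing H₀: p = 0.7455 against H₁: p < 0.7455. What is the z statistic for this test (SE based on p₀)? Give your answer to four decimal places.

z = 1.8173

p̂ = 379/485 ≈ 0.7814433.
Under H₀, SE = √(0.7455·0.2545/485) = √(0.000391195) = 0.0197787.
z = (0.7814433 − 0.7455)/0.0197787 = 0.0359433/0.0197787 = 1.8173.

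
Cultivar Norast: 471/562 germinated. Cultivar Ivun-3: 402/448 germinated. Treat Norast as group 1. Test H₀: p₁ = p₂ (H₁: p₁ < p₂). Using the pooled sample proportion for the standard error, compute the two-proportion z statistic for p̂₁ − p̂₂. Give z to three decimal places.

z = -2.732

p̂₁ = 471/562 = 0.838078, p̂₂ = 402/448 = 0.897321.
Pooled p̂ = (471+402)/(562+448) = 873/1010 = 0.864356.
SE = √(p̂(1−p̂)(1/n₁+1/n₂)) = √(0.864356·0.135644·0.0040115) = √(0.000470326) = 0.021687.
z = (0.838078 − 0.897321)/0.021687 = -0.059243/0.021687 = -2.732.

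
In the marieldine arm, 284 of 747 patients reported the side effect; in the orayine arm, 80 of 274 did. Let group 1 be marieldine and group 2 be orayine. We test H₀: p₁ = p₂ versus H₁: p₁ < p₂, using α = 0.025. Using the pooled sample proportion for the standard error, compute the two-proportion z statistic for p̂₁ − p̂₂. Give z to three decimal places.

z = 2.608

p̂₁ = 284/747 ≈ 0.38019, p̂₂ = 80/274 ≈ 0.29197.
Pooled p̂ = (284+80)/(747+274) = 364/1021 = 0.35651.
SE = √(p̂(1−p̂)(1/n₁+1/n₂)) = √(0.35651·0.64349·0.00498832) = √(0.00114438) = 0.03383.
z = (0.38019 − 0.29197)/0.03383 = 0.08822/0.03383 = 2.608.
p-value = P(Z < 2.608) ≈ 0.9954. With α = 0.025, fail to reject H₀.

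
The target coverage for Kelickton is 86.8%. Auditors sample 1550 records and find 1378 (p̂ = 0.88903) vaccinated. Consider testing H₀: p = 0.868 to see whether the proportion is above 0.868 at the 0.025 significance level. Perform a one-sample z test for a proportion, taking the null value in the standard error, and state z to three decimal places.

p̂ = 1378/1550 = 0.889032.
Under H₀, SE = √(0.868·0.132/1550) = √(7.392e-05) = 0.008598.
z = (0.889032 − 0.868)/0.008598 = 0.021032/0.008598 = 2.446.
p-value = P(Z > 2.446) ≈ 0.0072. With α = 0.025, reject H₀.

z = 2.446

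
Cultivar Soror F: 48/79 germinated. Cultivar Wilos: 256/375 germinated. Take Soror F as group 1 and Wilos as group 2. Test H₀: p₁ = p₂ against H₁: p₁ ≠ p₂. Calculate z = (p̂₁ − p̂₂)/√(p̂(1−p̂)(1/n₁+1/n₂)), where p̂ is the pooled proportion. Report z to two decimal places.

z = -1.29

p̂₁ = 48/79 ≈ 0.6076, p̂₂ = 256/375 ≈ 0.6827.
Pooled p̂ = (48+256)/(79+375) = 304/454 = 0.6696.
SE = √(0.221235 × 0.0153249) = 0.0582.
z = (0.6076 − 0.6827)/0.0582 = -0.0751/0.0582 = -1.29.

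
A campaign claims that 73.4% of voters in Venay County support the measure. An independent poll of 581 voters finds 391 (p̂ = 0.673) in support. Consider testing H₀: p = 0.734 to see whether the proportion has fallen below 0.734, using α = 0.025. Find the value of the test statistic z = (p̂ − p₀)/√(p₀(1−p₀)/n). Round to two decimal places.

p̂ = 391/581 ≈ 0.6730.
SE = √(p₀(1−p₀)/n) = √(0.19524/581) = 0.0183.
z = (0.6730 − 0.734)/0.0183 = -0.0610/0.0183 = -3.33.
p-value = P(Z < -3.329) ≈ 0.0004, so at α = 0.025 we reject H₀.

z = -3.33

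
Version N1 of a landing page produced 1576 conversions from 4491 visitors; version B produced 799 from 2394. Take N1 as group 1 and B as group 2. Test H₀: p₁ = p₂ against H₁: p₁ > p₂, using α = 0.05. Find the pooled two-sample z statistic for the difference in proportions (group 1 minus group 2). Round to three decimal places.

p̂₁ = 1576/4491 ≈ 0.350924, p̂₂ = 799/2394 ≈ 0.333751.
Pooled p̂ = (1576+799)/(4491+2394) = 2375/6885 = 0.344953.
SE = √(0.22596 × 0.000640379) = 0.012029.
z = (0.350924 − 0.333751)/0.012029 = 0.017173/0.012029 = 1.428.
p-value = P(Z > 1.428) ≈ 0.0767. With α = 0.05, fail to reject H₀.

z = 1.428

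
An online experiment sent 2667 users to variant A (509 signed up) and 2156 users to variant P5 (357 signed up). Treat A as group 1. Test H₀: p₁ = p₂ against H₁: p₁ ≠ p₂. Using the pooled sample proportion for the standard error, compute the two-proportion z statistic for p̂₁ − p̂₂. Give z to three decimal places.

z = 2.273

p̂₁ = 509/2667 = 0.190851, p̂₂ = 357/2156 = 0.165584.
Pooled p̂ = (509+357)/(2667+2156) = 866/4823 = 0.179556.
SE = √(p̂(1−p̂)(1/n₁+1/n₂)) = √(0.179556·0.820444·0.000838775) = √(0.000123565) = 0.011116.
z = (0.190851 − 0.165584)/0.011116 = 0.025267/0.011116 = 2.273.
Two-sided p-value ≈ 2·Φ(−2.273) = 0.0230.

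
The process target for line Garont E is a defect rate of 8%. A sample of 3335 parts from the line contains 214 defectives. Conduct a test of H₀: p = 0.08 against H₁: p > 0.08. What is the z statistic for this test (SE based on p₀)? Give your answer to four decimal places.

p̂ = 214/3335 = 0.0641679.
Standard error under H₀: √(0.08×0.92/3335) = 0.0046978.
z = (0.0641679 − 0.08)/0.0046978 = -0.0158321/0.0046978 = -3.3701.

z = -3.3701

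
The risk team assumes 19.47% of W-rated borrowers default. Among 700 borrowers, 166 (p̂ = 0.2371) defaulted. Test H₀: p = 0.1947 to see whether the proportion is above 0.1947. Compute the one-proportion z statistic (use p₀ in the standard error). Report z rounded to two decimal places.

p̂ = 166/700 = 0.23714.
Standard error under H₀: √(0.1947×0.8053/700) = 0.01497.
z = (0.23714 − 0.1947)/0.01497 = 0.04244/0.01497 = 2.84.
p-value = P(Z > 2.836) ≈ 0.0023.

z = 2.84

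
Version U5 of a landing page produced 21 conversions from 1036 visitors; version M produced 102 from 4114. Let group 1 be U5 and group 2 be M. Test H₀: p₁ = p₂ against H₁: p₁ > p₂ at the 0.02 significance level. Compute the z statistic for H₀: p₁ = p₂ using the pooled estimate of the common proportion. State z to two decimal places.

p̂₁ = 21/1036 ≈ 0.0203, p̂₂ = 102/4114 ≈ 0.0248.
Pooled p̂ = (21+102)/(1036+4114) = 123/5150 = 0.0239.
SE = √(0.0233131 × 0.00120832) = 0.0053.
z = (0.0203 − 0.0248)/0.0053 = -0.0045/0.0053 = -0.85.
p-value = P(Z > -0.852) ≈ 0.8030, so at α = 0.02 we fail to reject H₀.

z = -0.85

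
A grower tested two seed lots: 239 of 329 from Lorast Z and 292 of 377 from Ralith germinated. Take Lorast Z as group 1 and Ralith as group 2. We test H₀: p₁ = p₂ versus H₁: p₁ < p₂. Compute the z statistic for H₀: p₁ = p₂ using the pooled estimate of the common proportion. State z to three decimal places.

z = -1.476

p̂₁ = 239/329 ≈ 0.72644, p̂₂ = 292/377 ≈ 0.77454.
Pooled p̂ = (239+292)/(329+377) = 531/706 = 0.75212.
SE = √(p̂(1−p̂)(1/n₁+1/n₂)) = √(0.75212·0.24788·0.00569203) = √(0.00106118) = 0.03258.
z = (0.72644 − 0.77454)/0.03258 = -0.04810/0.03258 = -1.476.
p-value = P(Z < -1.476) ≈ 0.0699.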